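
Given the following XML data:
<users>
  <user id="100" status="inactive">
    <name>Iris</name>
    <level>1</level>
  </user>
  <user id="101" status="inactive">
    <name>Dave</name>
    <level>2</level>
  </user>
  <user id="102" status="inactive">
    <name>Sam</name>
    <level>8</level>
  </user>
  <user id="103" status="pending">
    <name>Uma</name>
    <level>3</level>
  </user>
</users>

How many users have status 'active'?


Counting users with status='active':
Count: 0

ANSWER: 0


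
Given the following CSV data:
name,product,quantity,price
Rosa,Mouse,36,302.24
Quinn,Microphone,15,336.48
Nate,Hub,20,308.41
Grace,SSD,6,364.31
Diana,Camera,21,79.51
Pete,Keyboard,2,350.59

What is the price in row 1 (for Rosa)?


Row 1: Rosa
Column 'price' = 302.24

ANSWER: 302.24


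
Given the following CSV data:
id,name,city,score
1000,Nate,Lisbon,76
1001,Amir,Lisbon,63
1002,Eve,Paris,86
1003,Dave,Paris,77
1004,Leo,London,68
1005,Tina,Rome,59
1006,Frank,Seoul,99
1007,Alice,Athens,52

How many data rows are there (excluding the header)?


Counting rows (excluding header):
Header: id,name,city,score
Data rows: 8

ANSWER: 8


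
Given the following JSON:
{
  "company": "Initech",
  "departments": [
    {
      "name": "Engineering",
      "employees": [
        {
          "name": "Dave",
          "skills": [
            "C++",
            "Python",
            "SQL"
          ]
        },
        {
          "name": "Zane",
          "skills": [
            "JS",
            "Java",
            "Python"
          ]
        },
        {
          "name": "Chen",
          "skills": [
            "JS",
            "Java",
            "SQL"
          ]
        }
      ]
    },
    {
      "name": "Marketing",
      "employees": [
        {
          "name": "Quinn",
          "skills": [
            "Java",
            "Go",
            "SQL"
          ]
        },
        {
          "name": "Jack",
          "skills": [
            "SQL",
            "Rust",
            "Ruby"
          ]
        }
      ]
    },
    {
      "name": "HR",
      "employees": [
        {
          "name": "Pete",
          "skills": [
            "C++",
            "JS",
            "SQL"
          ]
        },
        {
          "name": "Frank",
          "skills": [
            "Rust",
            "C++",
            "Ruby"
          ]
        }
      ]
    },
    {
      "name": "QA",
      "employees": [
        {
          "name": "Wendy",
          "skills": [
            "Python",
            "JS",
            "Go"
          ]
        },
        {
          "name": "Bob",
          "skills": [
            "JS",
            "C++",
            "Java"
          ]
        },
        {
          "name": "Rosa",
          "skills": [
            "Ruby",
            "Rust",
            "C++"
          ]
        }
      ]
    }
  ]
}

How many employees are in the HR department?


Path: departments[2].employees
Count: 2

ANSWER: 2


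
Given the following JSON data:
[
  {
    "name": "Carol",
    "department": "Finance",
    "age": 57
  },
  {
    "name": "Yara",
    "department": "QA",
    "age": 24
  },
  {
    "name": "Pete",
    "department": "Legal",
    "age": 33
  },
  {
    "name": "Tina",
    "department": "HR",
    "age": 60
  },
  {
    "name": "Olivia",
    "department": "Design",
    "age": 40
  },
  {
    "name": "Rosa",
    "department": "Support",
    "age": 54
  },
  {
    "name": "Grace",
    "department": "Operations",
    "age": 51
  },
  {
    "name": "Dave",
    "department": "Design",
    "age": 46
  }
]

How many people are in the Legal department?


Scanning records for department = Legal
  Record 2: Pete
Count: 1

ANSWER: 1


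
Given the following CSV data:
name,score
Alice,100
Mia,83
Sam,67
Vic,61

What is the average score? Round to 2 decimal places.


Scores: 100, 83, 67, 61
Sum = 311
Count = 4
Average = 311 / 4 = 77.75

ANSWER: 77.75


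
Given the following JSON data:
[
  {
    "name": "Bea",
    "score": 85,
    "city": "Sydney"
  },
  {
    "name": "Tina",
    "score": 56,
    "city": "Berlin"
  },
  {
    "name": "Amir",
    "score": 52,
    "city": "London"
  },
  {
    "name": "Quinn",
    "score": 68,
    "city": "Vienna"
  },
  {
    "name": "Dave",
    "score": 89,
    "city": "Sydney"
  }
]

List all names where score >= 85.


Filtering records where score >= 85:
  Bea (score=85) -> YES
  Tina (score=56) -> no
  Amir (score=52) -> no
  Quinn (score=68) -> no
  Dave (score=89) -> YES


ANSWER: Bea, Dave


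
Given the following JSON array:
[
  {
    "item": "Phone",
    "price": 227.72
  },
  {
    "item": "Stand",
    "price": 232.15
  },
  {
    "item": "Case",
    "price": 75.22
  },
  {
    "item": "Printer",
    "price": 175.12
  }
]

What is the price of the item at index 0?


Array index 0 -> Phone
price = 227.72

ANSWER: 227.72


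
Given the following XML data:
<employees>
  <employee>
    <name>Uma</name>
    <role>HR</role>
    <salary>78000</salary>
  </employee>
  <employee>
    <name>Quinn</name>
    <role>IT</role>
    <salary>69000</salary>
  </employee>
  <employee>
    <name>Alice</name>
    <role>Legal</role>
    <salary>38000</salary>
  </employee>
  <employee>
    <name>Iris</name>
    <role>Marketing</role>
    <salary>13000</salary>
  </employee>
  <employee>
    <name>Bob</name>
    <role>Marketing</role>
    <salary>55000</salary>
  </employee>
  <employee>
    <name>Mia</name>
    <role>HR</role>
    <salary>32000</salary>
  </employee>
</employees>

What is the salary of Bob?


Searching for <employee> with <name>Bob</name>
Found at position 5
<salary>55000</salary>

ANSWER: 55000


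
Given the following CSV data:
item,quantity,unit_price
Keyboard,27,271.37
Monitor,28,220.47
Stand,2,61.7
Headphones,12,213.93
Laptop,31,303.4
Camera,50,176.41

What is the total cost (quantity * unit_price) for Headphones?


Row: Headphones
quantity = 12
unit_price = 213.93
total = 12 * 213.93 = 2567.16

ANSWER: 2567.16


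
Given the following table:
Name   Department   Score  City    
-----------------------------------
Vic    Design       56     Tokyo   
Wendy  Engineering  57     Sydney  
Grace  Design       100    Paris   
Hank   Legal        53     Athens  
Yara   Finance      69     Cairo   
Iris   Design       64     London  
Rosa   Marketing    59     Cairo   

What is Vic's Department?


Row 1: Vic
Department = Design

ANSWER: Design


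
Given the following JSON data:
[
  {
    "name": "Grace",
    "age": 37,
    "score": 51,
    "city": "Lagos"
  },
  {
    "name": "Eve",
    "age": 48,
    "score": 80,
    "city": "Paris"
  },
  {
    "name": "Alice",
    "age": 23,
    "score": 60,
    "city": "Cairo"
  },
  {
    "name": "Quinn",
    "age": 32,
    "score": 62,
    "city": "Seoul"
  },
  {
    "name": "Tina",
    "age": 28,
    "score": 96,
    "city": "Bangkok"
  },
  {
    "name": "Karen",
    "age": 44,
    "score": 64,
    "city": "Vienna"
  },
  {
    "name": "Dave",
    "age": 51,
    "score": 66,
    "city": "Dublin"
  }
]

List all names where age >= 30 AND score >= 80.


Checking both conditions:
  Grace (age=37, score=51) -> no
  Eve (age=48, score=80) -> YES
  Alice (age=23, score=60) -> no
  Quinn (age=32, score=62) -> no
  Tina (age=28, score=96) -> no
  Karen (age=44, score=64) -> no
  Dave (age=51, score=66) -> no


ANSWER: Eve


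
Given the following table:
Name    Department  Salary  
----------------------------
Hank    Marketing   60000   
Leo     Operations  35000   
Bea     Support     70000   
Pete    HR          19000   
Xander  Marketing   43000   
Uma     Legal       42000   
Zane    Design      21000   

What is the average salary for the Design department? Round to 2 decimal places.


Design department members:
  Zane: 21000
Sum = 21000
Count = 1
Average = 21000 / 1 = 21000.00

ANSWER: 21000.00


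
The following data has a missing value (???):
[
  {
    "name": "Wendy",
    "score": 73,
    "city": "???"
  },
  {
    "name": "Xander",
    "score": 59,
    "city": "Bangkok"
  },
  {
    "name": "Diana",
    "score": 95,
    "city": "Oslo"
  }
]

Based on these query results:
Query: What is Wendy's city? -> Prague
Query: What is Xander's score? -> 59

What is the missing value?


The missing value is Wendy's city
From query: Wendy's city = Prague

ANSWER: Prague


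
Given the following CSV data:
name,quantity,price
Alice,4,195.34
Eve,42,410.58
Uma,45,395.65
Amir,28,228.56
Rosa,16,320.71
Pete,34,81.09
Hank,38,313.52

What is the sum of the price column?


Values in 'price' column:
  Row 1: 195.34
  Row 2: 410.58
  Row 3: 395.65
  Row 4: 228.56
  Row 5: 320.71
  Row 6: 81.09
  Row 7: 313.52
Sum = 195.34 + 410.58 + 395.65 + 228.56 + 320.71 + 81.09 + 313.52 = 1945.45

ANSWER: 1945.45


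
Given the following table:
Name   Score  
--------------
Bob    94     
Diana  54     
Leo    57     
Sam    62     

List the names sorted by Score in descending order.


Sorting by Score (descending):
  Bob: 94
  Sam: 62
  Leo: 57
  Diana: 54


ANSWER: Bob, Sam, Leo, Diana


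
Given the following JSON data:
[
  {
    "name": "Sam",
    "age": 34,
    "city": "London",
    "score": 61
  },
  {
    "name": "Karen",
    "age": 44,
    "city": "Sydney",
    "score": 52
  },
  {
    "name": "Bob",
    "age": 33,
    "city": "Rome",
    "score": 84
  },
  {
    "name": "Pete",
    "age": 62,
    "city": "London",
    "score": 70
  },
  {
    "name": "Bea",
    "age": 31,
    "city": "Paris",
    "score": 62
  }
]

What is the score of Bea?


Looking up record where name = Bea
Record index: 4
Field 'score' = 62

ANSWER: 62


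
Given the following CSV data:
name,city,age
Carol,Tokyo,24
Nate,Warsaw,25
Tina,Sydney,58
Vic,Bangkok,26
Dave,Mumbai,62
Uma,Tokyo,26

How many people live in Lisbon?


Scanning city column for 'Lisbon':
Total matches: 0

ANSWER: 0


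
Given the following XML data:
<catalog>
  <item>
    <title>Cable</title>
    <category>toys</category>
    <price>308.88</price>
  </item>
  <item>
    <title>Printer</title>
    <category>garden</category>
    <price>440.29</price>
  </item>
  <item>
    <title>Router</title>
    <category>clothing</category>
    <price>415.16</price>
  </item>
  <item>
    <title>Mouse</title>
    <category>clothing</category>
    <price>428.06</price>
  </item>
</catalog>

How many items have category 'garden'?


Scanning <item> elements for <category>garden</category>:
  Item 2: Printer -> MATCH
Count: 1

ANSWER: 1


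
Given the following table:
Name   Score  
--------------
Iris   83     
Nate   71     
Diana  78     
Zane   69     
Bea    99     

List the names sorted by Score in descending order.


Sorting by Score (descending):
  Bea: 99
  Iris: 83
  Diana: 78
  Nate: 71
  Zane: 69


ANSWER: Bea, Iris, Diana, Nate, Zane


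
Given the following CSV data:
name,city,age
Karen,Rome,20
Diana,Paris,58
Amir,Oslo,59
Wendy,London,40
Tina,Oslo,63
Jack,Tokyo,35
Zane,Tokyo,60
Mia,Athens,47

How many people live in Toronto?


Scanning city column for 'Toronto':
Total matches: 0

ANSWER: 0


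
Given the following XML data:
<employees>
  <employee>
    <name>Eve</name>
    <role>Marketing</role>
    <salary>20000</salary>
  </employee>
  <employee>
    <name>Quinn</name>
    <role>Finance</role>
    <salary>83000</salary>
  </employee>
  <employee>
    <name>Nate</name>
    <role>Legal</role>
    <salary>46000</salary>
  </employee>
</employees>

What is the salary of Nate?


Searching for <employee> with <name>Nate</name>
Found at position 3
<salary>46000</salary>

ANSWER: 46000


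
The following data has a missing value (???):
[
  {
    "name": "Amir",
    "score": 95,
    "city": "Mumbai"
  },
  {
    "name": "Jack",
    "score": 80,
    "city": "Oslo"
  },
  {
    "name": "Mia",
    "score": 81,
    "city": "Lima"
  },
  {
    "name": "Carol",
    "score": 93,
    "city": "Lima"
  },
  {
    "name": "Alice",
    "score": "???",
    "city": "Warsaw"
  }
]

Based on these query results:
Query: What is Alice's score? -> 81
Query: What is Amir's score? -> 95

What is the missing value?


The missing value is Alice's score
From query: Alice's score = 81

ANSWER: 81


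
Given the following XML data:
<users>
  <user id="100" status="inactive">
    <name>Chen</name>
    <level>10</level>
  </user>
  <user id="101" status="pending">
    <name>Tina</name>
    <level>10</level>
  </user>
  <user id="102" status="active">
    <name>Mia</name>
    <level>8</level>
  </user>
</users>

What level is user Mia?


Finding user: Mia
<level>8</level>

ANSWER: 8


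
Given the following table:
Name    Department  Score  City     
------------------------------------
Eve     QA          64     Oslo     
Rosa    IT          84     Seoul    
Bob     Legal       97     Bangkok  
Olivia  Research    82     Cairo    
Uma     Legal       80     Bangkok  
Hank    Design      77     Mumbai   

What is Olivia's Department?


Row 4: Olivia
Department = Research

ANSWER: Research


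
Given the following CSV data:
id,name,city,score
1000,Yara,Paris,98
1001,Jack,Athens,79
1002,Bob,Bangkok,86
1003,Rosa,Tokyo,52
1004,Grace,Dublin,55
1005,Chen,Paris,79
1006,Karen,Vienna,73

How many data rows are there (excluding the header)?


Counting rows (excluding header):
Header: id,name,city,score
Data rows: 7

ANSWER: 7


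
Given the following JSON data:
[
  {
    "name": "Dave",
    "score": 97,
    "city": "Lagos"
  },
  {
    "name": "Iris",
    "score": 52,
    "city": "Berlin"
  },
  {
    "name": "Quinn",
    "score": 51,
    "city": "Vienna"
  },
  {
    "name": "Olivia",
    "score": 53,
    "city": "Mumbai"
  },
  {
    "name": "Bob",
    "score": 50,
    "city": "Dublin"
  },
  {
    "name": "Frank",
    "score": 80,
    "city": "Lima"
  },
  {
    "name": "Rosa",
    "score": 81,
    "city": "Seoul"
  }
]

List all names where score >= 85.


Filtering records where score >= 85:
  Dave (score=97) -> YES
  Iris (score=52) -> no
  Quinn (score=51) -> no
  Olivia (score=53) -> no
  Bob (score=50) -> no
  Frank (score=80) -> no
  Rosa (score=81) -> no


ANSWER: Dave


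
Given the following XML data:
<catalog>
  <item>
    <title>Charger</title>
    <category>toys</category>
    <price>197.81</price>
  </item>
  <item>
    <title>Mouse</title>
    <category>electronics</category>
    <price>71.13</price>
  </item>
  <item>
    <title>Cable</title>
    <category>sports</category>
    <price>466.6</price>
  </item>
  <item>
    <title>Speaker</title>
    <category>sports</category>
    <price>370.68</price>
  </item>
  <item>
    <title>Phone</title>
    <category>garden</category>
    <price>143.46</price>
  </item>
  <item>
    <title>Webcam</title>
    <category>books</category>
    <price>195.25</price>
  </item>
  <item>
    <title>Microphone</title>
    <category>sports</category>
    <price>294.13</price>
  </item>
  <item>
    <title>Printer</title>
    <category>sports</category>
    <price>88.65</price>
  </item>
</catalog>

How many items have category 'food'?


Scanning <item> elements for <category>food</category>:
Count: 0

ANSWER: 0


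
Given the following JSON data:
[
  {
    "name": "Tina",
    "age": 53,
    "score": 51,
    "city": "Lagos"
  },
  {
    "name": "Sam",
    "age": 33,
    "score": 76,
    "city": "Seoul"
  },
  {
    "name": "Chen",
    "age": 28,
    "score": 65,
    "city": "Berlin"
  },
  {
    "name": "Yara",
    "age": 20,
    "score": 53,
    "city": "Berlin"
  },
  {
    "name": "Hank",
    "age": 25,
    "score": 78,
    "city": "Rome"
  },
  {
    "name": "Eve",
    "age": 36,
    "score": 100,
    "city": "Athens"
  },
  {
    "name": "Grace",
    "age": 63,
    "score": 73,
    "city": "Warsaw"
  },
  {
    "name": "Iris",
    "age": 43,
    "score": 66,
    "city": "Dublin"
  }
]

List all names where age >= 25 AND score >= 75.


Checking both conditions:
  Tina (age=53, score=51) -> no
  Sam (age=33, score=76) -> YES
  Chen (age=28, score=65) -> no
  Yara (age=20, score=53) -> no
  Hank (age=25, score=78) -> YES
  Eve (age=36, score=100) -> YES
  Grace (age=63, score=73) -> no
  Iris (age=43, score=66) -> no


ANSWER: Sam, Hank, Eve


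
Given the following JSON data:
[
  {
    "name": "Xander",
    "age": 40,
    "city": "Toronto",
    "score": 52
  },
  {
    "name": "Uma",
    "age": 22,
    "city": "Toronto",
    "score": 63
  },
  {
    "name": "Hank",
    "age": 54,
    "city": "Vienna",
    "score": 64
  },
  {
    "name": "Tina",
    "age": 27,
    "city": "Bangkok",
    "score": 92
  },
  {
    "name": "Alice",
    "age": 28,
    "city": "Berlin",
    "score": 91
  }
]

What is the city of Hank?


Looking up record where name = Hank
Record index: 2
Field 'city' = Vienna

ANSWER: Vienna


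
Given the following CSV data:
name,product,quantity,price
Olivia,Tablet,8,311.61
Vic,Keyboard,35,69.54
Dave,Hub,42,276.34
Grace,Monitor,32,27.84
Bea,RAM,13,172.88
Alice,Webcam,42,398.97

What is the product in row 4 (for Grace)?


Row 4: Grace
Column 'product' = Monitor

ANSWER: Monitor


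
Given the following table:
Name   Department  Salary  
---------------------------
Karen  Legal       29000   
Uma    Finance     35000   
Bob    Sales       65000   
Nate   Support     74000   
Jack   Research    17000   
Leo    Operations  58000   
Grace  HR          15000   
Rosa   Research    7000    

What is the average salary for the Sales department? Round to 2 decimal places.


Sales department members:
  Bob: 65000
Sum = 65000
Count = 1
Average = 65000 / 1 = 65000.00

ANSWER: 65000.00


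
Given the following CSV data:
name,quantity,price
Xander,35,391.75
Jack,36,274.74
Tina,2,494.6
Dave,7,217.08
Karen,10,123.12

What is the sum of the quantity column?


Values in 'quantity' column:
  Row 1: 35
  Row 2: 36
  Row 3: 2
  Row 4: 7
  Row 5: 10
Sum = 35 + 36 + 2 + 7 + 10 = 90

ANSWER: 90


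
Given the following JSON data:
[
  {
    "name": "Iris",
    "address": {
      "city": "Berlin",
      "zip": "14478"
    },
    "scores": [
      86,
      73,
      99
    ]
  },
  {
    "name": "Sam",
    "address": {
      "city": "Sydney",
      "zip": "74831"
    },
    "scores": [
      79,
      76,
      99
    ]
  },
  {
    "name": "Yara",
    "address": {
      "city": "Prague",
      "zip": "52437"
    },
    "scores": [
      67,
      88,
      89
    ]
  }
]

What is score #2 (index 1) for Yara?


Path: records[2].scores[1]
Value: 88

ANSWER: 88


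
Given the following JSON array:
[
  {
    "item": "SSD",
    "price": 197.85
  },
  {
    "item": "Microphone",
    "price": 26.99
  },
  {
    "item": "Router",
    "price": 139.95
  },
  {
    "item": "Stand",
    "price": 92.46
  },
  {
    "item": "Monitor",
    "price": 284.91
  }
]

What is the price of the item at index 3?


Array index 3 -> Stand
price = 92.46

ANSWER: 92.46


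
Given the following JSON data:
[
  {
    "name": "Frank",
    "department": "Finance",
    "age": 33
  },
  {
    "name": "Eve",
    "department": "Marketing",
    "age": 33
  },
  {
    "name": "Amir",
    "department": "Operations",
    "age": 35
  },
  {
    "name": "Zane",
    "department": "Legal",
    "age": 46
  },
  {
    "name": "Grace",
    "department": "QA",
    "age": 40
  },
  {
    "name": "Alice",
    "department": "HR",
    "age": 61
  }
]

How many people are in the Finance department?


Scanning records for department = Finance
  Record 0: Frank
Count: 1

ANSWER: 1


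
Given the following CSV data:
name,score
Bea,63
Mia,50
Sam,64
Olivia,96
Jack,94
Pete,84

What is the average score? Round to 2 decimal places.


Scores: 63, 50, 64, 96, 94, 84
Sum = 451
Count = 6
Average = 451 / 6 = 75.17

ANSWER: 75.17


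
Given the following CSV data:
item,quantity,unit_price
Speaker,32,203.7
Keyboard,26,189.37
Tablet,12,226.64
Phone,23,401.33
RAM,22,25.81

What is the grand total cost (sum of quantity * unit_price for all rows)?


Computing row totals:
  Speaker: 32 * 203.7 = 6518.4
  Keyboard: 26 * 189.37 = 4923.62
  Tablet: 12 * 226.64 = 2719.68
  Phone: 23 * 401.33 = 9230.59
  RAM: 22 * 25.81 = 567.82
Grand total = 6518.4 + 4923.62 + 2719.68 + 9230.59 + 567.82 = 23960.11

ANSWER: 23960.11


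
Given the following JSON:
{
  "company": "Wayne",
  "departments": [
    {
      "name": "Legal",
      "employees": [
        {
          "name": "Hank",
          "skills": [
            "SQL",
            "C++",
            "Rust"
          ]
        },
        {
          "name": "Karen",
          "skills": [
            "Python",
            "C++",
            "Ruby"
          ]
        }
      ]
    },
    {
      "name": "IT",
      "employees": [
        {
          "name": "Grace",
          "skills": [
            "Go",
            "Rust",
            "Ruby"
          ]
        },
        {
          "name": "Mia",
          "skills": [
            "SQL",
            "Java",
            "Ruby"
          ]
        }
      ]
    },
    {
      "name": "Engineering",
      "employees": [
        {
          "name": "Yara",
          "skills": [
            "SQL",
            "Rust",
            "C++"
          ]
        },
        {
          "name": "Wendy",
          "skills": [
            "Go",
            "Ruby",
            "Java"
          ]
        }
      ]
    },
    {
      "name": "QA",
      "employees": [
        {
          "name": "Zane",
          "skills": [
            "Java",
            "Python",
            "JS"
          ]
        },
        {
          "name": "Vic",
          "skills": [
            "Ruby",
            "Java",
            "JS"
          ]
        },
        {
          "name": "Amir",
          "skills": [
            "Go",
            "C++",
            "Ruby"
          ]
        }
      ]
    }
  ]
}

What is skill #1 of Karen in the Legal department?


Path: departments[0].employees[1].skills[0]
Value: Python

ANSWER: Python


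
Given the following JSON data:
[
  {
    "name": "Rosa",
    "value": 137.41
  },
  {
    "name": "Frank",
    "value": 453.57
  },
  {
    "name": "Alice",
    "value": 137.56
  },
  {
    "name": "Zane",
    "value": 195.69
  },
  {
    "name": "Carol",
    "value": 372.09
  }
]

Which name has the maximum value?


Comparing values:
  Rosa: 137.41
  Frank: 453.57
  Alice: 137.56
  Zane: 195.69
  Carol: 372.09
Maximum: Frank (453.57)

ANSWER: Frank


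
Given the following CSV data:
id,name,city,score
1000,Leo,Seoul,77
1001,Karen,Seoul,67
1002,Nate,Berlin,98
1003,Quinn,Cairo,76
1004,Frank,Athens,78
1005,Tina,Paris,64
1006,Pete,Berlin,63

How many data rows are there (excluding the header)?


Counting rows (excluding header):
Header: id,name,city,score
Data rows: 7

ANSWER: 7


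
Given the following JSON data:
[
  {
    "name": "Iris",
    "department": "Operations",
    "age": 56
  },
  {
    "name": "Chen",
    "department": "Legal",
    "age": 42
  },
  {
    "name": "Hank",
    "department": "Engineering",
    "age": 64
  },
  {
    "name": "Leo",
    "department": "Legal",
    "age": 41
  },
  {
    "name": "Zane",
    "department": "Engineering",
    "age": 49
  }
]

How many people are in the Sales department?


Scanning records for department = Sales
  No matches found
Count: 0

ANSWER: 0


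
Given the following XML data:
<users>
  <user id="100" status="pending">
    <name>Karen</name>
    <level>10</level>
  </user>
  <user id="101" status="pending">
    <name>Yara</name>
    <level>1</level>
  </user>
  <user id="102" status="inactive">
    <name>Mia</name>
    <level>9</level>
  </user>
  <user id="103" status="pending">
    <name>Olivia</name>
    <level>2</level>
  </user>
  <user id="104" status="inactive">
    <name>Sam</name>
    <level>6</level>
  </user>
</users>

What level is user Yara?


Finding user: Yara
<level>1</level>

ANSWER: 1


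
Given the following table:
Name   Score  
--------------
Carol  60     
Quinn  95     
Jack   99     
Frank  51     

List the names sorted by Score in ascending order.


Sorting by Score (ascending):
  Frank: 51
  Carol: 60
  Quinn: 95
  Jack: 99


ANSWER: Frank, Carol, Quinn, Jack


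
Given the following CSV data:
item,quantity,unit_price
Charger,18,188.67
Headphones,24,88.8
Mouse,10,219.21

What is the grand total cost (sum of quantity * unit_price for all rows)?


Computing row totals:
  Charger: 18 * 188.67 = 3396.06
  Headphones: 24 * 88.8 = 2131.2
  Mouse: 10 * 219.21 = 2192.1
Grand total = 3396.06 + 2131.2 + 2192.1 = 7719.36

ANSWER: 7719.36


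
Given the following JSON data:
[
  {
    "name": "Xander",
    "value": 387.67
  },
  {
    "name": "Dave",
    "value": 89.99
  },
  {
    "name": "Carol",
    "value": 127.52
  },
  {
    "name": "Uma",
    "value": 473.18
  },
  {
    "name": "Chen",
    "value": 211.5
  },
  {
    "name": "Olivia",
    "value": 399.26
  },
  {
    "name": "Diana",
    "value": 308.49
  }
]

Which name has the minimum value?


Comparing values:
  Xander: 387.67
  Dave: 89.99
  Carol: 127.52
  Uma: 473.18
  Chen: 211.5
  Olivia: 399.26
  Diana: 308.49
Minimum: Dave (89.99)

ANSWER: Dave


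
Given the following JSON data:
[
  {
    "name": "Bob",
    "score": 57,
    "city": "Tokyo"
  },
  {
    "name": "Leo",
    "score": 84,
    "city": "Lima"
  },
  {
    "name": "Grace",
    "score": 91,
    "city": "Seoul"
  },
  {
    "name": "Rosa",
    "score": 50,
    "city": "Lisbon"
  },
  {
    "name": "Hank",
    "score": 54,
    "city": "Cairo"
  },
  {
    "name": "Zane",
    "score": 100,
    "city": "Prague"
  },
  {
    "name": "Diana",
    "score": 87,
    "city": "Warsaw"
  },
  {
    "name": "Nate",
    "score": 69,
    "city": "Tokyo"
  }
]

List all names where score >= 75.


Filtering records where score >= 75:
  Bob (score=57) -> no
  Leo (score=84) -> YES
  Grace (score=91) -> YES
  Rosa (score=50) -> no
  Hank (score=54) -> no
  Zane (score=100) -> YES
  Diana (score=87) -> YES
  Nate (score=69) -> no


ANSWER: Leo, Grace, Zane, Diana


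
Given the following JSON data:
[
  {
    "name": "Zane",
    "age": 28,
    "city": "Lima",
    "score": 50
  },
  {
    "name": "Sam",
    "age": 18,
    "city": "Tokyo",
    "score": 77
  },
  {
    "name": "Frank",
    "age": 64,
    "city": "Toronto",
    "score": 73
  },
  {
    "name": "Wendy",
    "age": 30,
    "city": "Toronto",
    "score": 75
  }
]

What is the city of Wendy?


Looking up record where name = Wendy
Record index: 3
Field 'city' = Toronto

ANSWER: Toronto


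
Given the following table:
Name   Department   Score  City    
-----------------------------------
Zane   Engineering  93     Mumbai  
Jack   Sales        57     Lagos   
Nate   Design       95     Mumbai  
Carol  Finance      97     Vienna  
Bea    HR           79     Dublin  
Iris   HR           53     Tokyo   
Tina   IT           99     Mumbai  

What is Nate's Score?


Row 3: Nate
Score = 95

ANSWER: 95


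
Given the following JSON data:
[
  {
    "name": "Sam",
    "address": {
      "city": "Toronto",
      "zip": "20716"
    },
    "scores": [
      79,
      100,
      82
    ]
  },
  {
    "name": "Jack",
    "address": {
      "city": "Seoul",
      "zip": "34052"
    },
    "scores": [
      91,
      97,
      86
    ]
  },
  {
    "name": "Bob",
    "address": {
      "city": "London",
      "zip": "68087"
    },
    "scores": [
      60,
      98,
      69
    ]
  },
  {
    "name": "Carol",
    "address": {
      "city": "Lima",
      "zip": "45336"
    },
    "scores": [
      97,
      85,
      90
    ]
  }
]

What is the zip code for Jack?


Path: records[1].address.zip
Value: 34052

ANSWER: 34052


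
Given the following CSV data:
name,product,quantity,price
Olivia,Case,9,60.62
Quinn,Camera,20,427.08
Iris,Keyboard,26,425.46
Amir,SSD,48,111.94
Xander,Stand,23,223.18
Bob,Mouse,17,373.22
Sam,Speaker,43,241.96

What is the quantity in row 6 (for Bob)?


Row 6: Bob
Column 'quantity' = 17

ANSWER: 17


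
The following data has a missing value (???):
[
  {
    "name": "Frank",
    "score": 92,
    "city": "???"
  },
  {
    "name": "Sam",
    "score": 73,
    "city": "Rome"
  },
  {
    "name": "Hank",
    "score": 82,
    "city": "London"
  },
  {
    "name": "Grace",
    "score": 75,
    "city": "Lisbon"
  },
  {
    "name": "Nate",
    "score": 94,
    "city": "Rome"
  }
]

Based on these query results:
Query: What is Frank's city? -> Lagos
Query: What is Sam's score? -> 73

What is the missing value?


The missing value is Frank's city
From query: Frank's city = Lagos

ANSWER: Lagos


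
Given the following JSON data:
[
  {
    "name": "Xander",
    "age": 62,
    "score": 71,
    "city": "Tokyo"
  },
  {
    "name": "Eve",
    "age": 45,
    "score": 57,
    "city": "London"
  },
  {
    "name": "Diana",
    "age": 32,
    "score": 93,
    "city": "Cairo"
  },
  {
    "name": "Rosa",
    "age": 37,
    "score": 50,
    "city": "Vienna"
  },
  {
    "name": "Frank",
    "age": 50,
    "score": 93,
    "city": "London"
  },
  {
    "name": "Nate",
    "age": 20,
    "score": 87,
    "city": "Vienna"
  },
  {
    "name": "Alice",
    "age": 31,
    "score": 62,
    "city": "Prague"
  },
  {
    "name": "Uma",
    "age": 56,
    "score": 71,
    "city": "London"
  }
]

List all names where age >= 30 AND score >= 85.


Checking both conditions:
  Xander (age=62, score=71) -> no
  Eve (age=45, score=57) -> no
  Diana (age=32, score=93) -> YES
  Rosa (age=37, score=50) -> no
  Frank (age=50, score=93) -> YES
  Nate (age=20, score=87) -> no
  Alice (age=31, score=62) -> no
  Uma (age=56, score=71) -> no


ANSWER: Diana, Frank


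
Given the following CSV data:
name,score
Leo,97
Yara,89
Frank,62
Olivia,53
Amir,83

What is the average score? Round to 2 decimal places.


Scores: 97, 89, 62, 53, 83
Sum = 384
Count = 5
Average = 384 / 5 = 76.80

ANSWER: 76.80


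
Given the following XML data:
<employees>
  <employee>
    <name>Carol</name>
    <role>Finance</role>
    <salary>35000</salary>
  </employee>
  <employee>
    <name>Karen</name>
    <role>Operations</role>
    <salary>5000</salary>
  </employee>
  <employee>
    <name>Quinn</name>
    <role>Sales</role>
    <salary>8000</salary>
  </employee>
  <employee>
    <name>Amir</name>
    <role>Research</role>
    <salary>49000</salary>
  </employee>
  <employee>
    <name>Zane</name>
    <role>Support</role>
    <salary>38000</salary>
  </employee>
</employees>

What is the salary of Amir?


Searching for <employee> with <name>Amir</name>
Found at position 4
<salary>49000</salary>

ANSWER: 49000


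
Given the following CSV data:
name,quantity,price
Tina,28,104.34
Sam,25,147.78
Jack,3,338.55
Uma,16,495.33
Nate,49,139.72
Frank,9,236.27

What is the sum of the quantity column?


Values in 'quantity' column:
  Row 1: 28
  Row 2: 25
  Row 3: 3
  Row 4: 16
  Row 5: 49
  Row 6: 9
Sum = 28 + 25 + 3 + 16 + 49 + 9 = 130

ANSWER: 130


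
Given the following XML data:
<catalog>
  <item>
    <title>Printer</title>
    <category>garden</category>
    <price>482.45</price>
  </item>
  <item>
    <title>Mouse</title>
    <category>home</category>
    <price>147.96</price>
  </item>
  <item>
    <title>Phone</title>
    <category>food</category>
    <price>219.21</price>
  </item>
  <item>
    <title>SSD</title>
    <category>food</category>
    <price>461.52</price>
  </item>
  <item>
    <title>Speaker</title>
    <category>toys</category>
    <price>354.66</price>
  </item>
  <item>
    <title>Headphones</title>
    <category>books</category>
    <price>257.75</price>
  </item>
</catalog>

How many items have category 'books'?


Scanning <item> elements for <category>books</category>:
  Item 6: Headphones -> MATCH
Count: 1

ANSWER: 1


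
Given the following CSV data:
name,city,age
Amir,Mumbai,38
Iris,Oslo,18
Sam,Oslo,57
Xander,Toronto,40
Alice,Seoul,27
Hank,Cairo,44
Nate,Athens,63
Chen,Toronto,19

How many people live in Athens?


Scanning city column for 'Athens':
  Row 7: Nate -> MATCH
Total matches: 1

ANSWER: 1


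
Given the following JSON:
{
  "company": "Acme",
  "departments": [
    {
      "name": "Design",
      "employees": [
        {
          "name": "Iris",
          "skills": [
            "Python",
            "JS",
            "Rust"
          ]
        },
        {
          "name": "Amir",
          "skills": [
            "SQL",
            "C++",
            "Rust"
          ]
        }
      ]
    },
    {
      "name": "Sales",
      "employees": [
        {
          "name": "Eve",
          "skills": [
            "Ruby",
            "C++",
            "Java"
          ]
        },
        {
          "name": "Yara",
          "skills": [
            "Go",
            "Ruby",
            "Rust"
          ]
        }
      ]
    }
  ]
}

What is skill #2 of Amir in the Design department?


Path: departments[0].employees[1].skills[1]
Value: C++

ANSWER: C++


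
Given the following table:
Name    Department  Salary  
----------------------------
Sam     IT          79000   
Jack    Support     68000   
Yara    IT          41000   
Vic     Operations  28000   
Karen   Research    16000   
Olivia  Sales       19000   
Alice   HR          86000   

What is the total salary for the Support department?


Support department members:
  Jack: 68000
Total = 68000 = 68000

ANSWER: 68000


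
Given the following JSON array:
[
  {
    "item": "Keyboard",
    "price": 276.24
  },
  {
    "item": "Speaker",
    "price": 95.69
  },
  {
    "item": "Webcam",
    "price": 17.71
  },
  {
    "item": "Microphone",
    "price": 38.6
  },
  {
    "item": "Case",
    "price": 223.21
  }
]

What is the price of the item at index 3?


Array index 3 -> Microphone
price = 38.6

ANSWER: 38.6


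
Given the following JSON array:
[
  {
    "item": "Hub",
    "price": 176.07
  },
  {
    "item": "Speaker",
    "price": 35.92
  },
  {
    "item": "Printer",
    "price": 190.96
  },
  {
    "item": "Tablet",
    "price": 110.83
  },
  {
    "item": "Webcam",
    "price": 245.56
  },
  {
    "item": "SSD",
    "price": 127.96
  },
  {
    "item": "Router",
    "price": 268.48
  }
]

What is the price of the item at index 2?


Array index 2 -> Printer
price = 190.96

ANSWER: 190.96


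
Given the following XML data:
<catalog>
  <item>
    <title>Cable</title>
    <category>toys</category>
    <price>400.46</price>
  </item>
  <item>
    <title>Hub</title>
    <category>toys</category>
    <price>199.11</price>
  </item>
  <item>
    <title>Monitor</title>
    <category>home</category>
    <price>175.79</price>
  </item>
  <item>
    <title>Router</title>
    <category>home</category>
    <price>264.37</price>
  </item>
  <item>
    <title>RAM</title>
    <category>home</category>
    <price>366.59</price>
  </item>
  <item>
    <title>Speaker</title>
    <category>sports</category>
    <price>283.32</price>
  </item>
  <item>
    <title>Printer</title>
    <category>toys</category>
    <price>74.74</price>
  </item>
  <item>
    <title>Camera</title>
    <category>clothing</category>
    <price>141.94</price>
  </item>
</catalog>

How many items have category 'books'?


Scanning <item> elements for <category>books</category>:
Count: 0

ANSWER: 0


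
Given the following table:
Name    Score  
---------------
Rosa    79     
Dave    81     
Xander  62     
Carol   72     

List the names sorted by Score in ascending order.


Sorting by Score (ascending):
  Xander: 62
  Carol: 72
  Rosa: 79
  Dave: 81


ANSWER: Xander, Carol, Rosa, Dave


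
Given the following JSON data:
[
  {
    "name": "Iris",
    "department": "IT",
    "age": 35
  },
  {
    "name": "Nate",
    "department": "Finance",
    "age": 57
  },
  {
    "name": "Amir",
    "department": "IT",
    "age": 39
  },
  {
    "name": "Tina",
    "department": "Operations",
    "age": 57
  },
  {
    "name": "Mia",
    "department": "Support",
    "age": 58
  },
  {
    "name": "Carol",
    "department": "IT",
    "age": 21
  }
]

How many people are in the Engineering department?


Scanning records for department = Engineering
  No matches found
Count: 0

ANSWER: 0


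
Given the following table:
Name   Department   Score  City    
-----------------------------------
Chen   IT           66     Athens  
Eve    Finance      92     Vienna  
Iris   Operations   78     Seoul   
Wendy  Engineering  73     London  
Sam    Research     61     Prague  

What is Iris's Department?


Row 3: Iris
Department = Operations

ANSWER: Operations


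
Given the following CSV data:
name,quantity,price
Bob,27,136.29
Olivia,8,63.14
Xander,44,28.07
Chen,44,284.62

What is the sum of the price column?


Values in 'price' column:
  Row 1: 136.29
  Row 2: 63.14
  Row 3: 28.07
  Row 4: 284.62
Sum = 136.29 + 63.14 + 28.07 + 284.62 = 512.12

ANSWER: 512.12


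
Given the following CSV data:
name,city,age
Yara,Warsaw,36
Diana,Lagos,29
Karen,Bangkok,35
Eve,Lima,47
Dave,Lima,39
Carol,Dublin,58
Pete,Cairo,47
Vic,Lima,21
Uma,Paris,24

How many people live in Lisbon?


Scanning city column for 'Lisbon':
Total matches: 0

ANSWER: 0


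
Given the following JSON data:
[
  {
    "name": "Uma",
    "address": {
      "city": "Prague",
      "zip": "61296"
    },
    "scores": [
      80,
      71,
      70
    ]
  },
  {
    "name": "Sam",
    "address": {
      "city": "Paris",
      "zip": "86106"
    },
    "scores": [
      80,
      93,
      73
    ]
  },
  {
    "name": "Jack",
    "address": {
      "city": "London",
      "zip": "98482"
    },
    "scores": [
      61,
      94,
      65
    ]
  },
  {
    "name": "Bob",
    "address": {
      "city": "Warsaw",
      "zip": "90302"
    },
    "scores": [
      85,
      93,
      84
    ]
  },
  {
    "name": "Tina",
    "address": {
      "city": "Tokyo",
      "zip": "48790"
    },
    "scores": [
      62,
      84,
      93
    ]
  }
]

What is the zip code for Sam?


Path: records[1].address.zip
Value: 86106

ANSWER: 86106


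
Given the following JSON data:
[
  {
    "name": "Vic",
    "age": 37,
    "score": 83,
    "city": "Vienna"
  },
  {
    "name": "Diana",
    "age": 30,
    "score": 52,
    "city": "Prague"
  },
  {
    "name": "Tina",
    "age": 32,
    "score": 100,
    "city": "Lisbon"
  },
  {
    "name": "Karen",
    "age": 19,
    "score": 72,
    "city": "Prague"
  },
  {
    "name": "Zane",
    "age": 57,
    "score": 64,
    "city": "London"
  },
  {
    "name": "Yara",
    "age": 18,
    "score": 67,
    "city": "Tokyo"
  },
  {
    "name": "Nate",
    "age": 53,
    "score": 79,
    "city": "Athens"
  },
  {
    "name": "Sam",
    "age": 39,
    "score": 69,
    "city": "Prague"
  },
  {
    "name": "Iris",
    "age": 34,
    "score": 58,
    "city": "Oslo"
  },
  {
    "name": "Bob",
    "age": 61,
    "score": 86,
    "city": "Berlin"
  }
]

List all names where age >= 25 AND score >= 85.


Checking both conditions:
  Vic (age=37, score=83) -> no
  Diana (age=30, score=52) -> no
  Tina (age=32, score=100) -> YES
  Karen (age=19, score=72) -> no
  Zane (age=57, score=64) -> no
  Yara (age=18, score=67) -> no
  Nate (age=53, score=79) -> no
  Sam (age=39, score=69) -> no
  Iris (age=34, score=58) -> no
  Bob (age=61, score=86) -> YES


ANSWER: Tina, Bob


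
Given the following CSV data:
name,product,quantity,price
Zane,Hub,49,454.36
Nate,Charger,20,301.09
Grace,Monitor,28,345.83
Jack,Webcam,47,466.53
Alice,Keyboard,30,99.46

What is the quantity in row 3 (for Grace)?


Row 3: Grace
Column 'quantity' = 28

ANSWER: 28


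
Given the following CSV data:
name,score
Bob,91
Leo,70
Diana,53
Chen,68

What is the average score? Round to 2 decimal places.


Scores: 91, 70, 53, 68
Sum = 282
Count = 4
Average = 282 / 4 = 70.50

ANSWER: 70.50


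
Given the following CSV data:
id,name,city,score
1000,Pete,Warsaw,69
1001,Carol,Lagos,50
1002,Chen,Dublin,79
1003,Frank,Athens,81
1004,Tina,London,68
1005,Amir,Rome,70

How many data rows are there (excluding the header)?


Counting rows (excluding header):
Header: id,name,city,score
Data rows: 6

ANSWER: 6


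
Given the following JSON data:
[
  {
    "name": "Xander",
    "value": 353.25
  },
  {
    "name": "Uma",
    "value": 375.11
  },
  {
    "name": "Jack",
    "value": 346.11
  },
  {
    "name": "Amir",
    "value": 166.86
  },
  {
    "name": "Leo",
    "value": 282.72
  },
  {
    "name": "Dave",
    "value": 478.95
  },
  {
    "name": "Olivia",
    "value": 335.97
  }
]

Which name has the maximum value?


Comparing values:
  Xander: 353.25
  Uma: 375.11
  Jack: 346.11
  Amir: 166.86
  Leo: 282.72
  Dave: 478.95
  Olivia: 335.97
Maximum: Dave (478.95)

ANSWER: Dave
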